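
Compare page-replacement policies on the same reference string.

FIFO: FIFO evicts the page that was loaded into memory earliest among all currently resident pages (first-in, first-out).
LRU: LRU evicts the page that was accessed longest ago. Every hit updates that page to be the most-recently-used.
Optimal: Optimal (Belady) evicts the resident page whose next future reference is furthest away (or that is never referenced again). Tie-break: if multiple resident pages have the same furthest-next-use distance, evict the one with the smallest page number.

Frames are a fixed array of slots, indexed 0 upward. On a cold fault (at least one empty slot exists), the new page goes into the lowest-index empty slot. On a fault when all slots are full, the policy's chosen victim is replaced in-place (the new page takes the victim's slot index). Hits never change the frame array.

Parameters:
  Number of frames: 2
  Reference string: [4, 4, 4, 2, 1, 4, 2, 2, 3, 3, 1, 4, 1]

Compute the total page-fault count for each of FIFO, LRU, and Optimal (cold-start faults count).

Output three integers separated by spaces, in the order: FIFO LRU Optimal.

--- FIFO ---
  step 0: ref 4 -> FAULT, frames=[4,-] (faults so far: 1)
  step 1: ref 4 -> HIT, frames=[4,-] (faults so far: 1)
  step 2: ref 4 -> HIT, frames=[4,-] (faults so far: 1)
  step 3: ref 2 -> FAULT, frames=[4,2] (faults so far: 2)
  step 4: ref 1 -> FAULT, evict 4, frames=[1,2] (faults so far: 3)
  step 5: ref 4 -> FAULT, evict 2, frames=[1,4] (faults so far: 4)
  step 6: ref 2 -> FAULT, evict 1, frames=[2,4] (faults so far: 5)
  step 7: ref 2 -> HIT, frames=[2,4] (faults so far: 5)
  step 8: ref 3 -> FAULT, evict 4, frames=[2,3] (faults so far: 6)
  step 9: ref 3 -> HIT, frames=[2,3] (faults so far: 6)
  step 10: ref 1 -> FAULT, evict 2, frames=[1,3] (faults so far: 7)
  step 11: ref 4 -> FAULT, evict 3, frames=[1,4] (faults so far: 8)
  step 12: ref 1 -> HIT, frames=[1,4] (faults so far: 8)
  FIFO total faults: 8
--- LRU ---
  step 0: ref 4 -> FAULT, frames=[4,-] (faults so far: 1)
  step 1: ref 4 -> HIT, frames=[4,-] (faults so far: 1)
  step 2: ref 4 -> HIT, frames=[4,-] (faults so far: 1)
  step 3: ref 2 -> FAULT, frames=[4,2] (faults so far: 2)
  step 4: ref 1 -> FAULT, evict 4, frames=[1,2] (faults so far: 3)
  step 5: ref 4 -> FAULT, evict 2, frames=[1,4] (faults so far: 4)
  step 6: ref 2 -> FAULT, evict 1, frames=[2,4] (faults so far: 5)
  step 7: ref 2 -> HIT, frames=[2,4] (faults so far: 5)
  step 8: ref 3 -> FAULT, evict 4, frames=[2,3] (faults so far: 6)
  step 9: ref 3 -> HIT, frames=[2,3] (faults so far: 6)
  step 10: ref 1 -> FAULT, evict 2, frames=[1,3] (faults so far: 7)
  step 11: ref 4 -> FAULT, evict 3, frames=[1,4] (faults so far: 8)
  step 12: ref 1 -> HIT, frames=[1,4] (faults so far: 8)
  LRU total faults: 8
--- Optimal ---
  step 0: ref 4 -> FAULT, frames=[4,-] (faults so far: 1)
  step 1: ref 4 -> HIT, frames=[4,-] (faults so far: 1)
  step 2: ref 4 -> HIT, frames=[4,-] (faults so far: 1)
  step 3: ref 2 -> FAULT, frames=[4,2] (faults so far: 2)
  step 4: ref 1 -> FAULT, evict 2, frames=[4,1] (faults so far: 3)
  step 5: ref 4 -> HIT, frames=[4,1] (faults so far: 3)
  step 6: ref 2 -> FAULT, evict 4, frames=[2,1] (faults so far: 4)
  step 7: ref 2 -> HIT, frames=[2,1] (faults so far: 4)
  step 8: ref 3 -> FAULT, evict 2, frames=[3,1] (faults so far: 5)
  step 9: ref 3 -> HIT, frames=[3,1] (faults so far: 5)
  step 10: ref 1 -> HIT, frames=[3,1] (faults so far: 5)
  step 11: ref 4 -> FAULT, evict 3, frames=[4,1] (faults so far: 6)
  step 12: ref 1 -> HIT, frames=[4,1] (faults so far: 6)
  Optimal total faults: 6

Answer: 8 8 6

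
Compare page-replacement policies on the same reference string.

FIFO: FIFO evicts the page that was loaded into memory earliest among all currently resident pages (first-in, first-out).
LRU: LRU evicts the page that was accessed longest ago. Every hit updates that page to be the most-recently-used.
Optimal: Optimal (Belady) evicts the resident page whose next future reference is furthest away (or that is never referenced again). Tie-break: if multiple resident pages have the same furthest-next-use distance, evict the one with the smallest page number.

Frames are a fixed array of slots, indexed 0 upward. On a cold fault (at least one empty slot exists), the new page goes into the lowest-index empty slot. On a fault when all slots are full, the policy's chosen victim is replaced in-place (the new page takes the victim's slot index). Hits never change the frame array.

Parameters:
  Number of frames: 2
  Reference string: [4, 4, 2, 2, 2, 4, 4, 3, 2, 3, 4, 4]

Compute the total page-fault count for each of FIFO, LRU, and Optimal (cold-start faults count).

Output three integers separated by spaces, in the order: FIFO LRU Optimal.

Answer: 4 5 4

Derivation:
--- FIFO ---
  step 0: ref 4 -> FAULT, frames=[4,-] (faults so far: 1)
  step 1: ref 4 -> HIT, frames=[4,-] (faults so far: 1)
  step 2: ref 2 -> FAULT, frames=[4,2] (faults so far: 2)
  step 3: ref 2 -> HIT, frames=[4,2] (faults so far: 2)
  step 4: ref 2 -> HIT, frames=[4,2] (faults so far: 2)
  step 5: ref 4 -> HIT, frames=[4,2] (faults so far: 2)
  step 6: ref 4 -> HIT, frames=[4,2] (faults so far: 2)
  step 7: ref 3 -> FAULT, evict 4, frames=[3,2] (faults so far: 3)
  step 8: ref 2 -> HIT, frames=[3,2] (faults so far: 3)
  step 9: ref 3 -> HIT, frames=[3,2] (faults so far: 3)
  step 10: ref 4 -> FAULT, evict 2, frames=[3,4] (faults so far: 4)
  step 11: ref 4 -> HIT, frames=[3,4] (faults so far: 4)
  FIFO total faults: 4
--- LRU ---
  step 0: ref 4 -> FAULT, frames=[4,-] (faults so far: 1)
  step 1: ref 4 -> HIT, frames=[4,-] (faults so far: 1)
  step 2: ref 2 -> FAULT, frames=[4,2] (faults so far: 2)
  step 3: ref 2 -> HIT, frames=[4,2] (faults so far: 2)
  step 4: ref 2 -> HIT, frames=[4,2] (faults so far: 2)
  step 5: ref 4 -> HIT, frames=[4,2] (faults so far: 2)
  step 6: ref 4 -> HIT, frames=[4,2] (faults so far: 2)
  step 7: ref 3 -> FAULT, evict 2, frames=[4,3] (faults so far: 3)
  step 8: ref 2 -> FAULT, evict 4, frames=[2,3] (faults so far: 4)
  step 9: ref 3 -> HIT, frames=[2,3] (faults so far: 4)
  step 10: ref 4 -> FAULT, evict 2, frames=[4,3] (faults so far: 5)
  step 11: ref 4 -> HIT, frames=[4,3] (faults so far: 5)
  LRU total faults: 5
--- Optimal ---
  step 0: ref 4 -> FAULT, frames=[4,-] (faults so far: 1)
  step 1: ref 4 -> HIT, frames=[4,-] (faults so far: 1)
  step 2: ref 2 -> FAULT, frames=[4,2] (faults so far: 2)
  step 3: ref 2 -> HIT, frames=[4,2] (faults so far: 2)
  step 4: ref 2 -> HIT, frames=[4,2] (faults so far: 2)
  step 5: ref 4 -> HIT, frames=[4,2] (faults so far: 2)
  step 6: ref 4 -> HIT, frames=[4,2] (faults so far: 2)
  step 7: ref 3 -> FAULT, evict 4, frames=[3,2] (faults so far: 3)
  step 8: ref 2 -> HIT, frames=[3,2] (faults so far: 3)
  step 9: ref 3 -> HIT, frames=[3,2] (faults so far: 3)
  step 10: ref 4 -> FAULT, evict 2, frames=[3,4] (faults so far: 4)
  step 11: ref 4 -> HIT, frames=[3,4] (faults so far: 4)
  Optimal total faults: 4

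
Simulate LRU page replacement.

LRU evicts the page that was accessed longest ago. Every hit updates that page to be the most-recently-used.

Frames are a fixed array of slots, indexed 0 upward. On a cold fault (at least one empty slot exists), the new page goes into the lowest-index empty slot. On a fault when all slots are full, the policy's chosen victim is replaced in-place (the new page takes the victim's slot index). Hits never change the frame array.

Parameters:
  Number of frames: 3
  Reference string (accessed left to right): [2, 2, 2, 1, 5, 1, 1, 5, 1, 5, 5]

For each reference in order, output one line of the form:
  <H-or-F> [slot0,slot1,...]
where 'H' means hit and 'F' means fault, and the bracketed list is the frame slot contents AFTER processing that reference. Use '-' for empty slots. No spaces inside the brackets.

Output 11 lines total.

F [2,-,-]
H [2,-,-]
H [2,-,-]
F [2,1,-]
F [2,1,5]
H [2,1,5]
H [2,1,5]
H [2,1,5]
H [2,1,5]
H [2,1,5]
H [2,1,5]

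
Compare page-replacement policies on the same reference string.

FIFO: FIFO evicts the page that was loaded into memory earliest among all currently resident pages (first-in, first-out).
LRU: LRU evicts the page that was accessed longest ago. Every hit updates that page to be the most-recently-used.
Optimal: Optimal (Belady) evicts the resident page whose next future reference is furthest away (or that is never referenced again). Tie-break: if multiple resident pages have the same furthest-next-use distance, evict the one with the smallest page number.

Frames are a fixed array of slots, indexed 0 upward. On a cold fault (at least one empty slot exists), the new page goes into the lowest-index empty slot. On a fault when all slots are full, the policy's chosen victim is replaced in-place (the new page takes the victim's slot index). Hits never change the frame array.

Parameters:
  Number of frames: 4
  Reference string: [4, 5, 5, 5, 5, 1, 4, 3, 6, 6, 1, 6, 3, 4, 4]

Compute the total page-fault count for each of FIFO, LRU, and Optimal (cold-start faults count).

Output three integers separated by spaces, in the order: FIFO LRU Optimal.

--- FIFO ---
  step 0: ref 4 -> FAULT, frames=[4,-,-,-] (faults so far: 1)
  step 1: ref 5 -> FAULT, frames=[4,5,-,-] (faults so far: 2)
  step 2: ref 5 -> HIT, frames=[4,5,-,-] (faults so far: 2)
  step 3: ref 5 -> HIT, frames=[4,5,-,-] (faults so far: 2)
  step 4: ref 5 -> HIT, frames=[4,5,-,-] (faults so far: 2)
  step 5: ref 1 -> FAULT, frames=[4,5,1,-] (faults so far: 3)
  step 6: ref 4 -> HIT, frames=[4,5,1,-] (faults so far: 3)
  step 7: ref 3 -> FAULT, frames=[4,5,1,3] (faults so far: 4)
  step 8: ref 6 -> FAULT, evict 4, frames=[6,5,1,3] (faults so far: 5)
  step 9: ref 6 -> HIT, frames=[6,5,1,3] (faults so far: 5)
  step 10: ref 1 -> HIT, frames=[6,5,1,3] (faults so far: 5)
  step 11: ref 6 -> HIT, frames=[6,5,1,3] (faults so far: 5)
  step 12: ref 3 -> HIT, frames=[6,5,1,3] (faults so far: 5)
  step 13: ref 4 -> FAULT, evict 5, frames=[6,4,1,3] (faults so far: 6)
  step 14: ref 4 -> HIT, frames=[6,4,1,3] (faults so far: 6)
  FIFO total faults: 6
--- LRU ---
  step 0: ref 4 -> FAULT, frames=[4,-,-,-] (faults so far: 1)
  step 1: ref 5 -> FAULT, frames=[4,5,-,-] (faults so far: 2)
  step 2: ref 5 -> HIT, frames=[4,5,-,-] (faults so far: 2)
  step 3: ref 5 -> HIT, frames=[4,5,-,-] (faults so far: 2)
  step 4: ref 5 -> HIT, frames=[4,5,-,-] (faults so far: 2)
  step 5: ref 1 -> FAULT, frames=[4,5,1,-] (faults so far: 3)
  step 6: ref 4 -> HIT, frames=[4,5,1,-] (faults so far: 3)
  step 7: ref 3 -> FAULT, frames=[4,5,1,3] (faults so far: 4)
  step 8: ref 6 -> FAULT, evict 5, frames=[4,6,1,3] (faults so far: 5)
  step 9: ref 6 -> HIT, frames=[4,6,1,3] (faults so far: 5)
  step 10: ref 1 -> HIT, frames=[4,6,1,3] (faults so far: 5)
  step 11: ref 6 -> HIT, frames=[4,6,1,3] (faults so far: 5)
  step 12: ref 3 -> HIT, frames=[4,6,1,3] (faults so far: 5)
  step 13: ref 4 -> HIT, frames=[4,6,1,3] (faults so far: 5)
  step 14: ref 4 -> HIT, frames=[4,6,1,3] (faults so far: 5)
  LRU total faults: 5
--- Optimal ---
  step 0: ref 4 -> FAULT, frames=[4,-,-,-] (faults so far: 1)
  step 1: ref 5 -> FAULT, frames=[4,5,-,-] (faults so far: 2)
  step 2: ref 5 -> HIT, frames=[4,5,-,-] (faults so far: 2)
  step 3: ref 5 -> HIT, frames=[4,5,-,-] (faults so far: 2)
  step 4: ref 5 -> HIT, frames=[4,5,-,-] (faults so far: 2)
  step 5: ref 1 -> FAULT, frames=[4,5,1,-] (faults so far: 3)
  step 6: ref 4 -> HIT, frames=[4,5,1,-] (faults so far: 3)
  step 7: ref 3 -> FAULT, frames=[4,5,1,3] (faults so far: 4)
  step 8: ref 6 -> FAULT, evict 5, frames=[4,6,1,3] (faults so far: 5)
  step 9: ref 6 -> HIT, frames=[4,6,1,3] (faults so far: 5)
  step 10: ref 1 -> HIT, frames=[4,6,1,3] (faults so far: 5)
  step 11: ref 6 -> HIT, frames=[4,6,1,3] (faults so far: 5)
  step 12: ref 3 -> HIT, frames=[4,6,1,3] (faults so far: 5)
  step 13: ref 4 -> HIT, frames=[4,6,1,3] (faults so far: 5)
  step 14: ref 4 -> HIT, frames=[4,6,1,3] (faults so far: 5)
  Optimal total faults: 5

Answer: 6 5 5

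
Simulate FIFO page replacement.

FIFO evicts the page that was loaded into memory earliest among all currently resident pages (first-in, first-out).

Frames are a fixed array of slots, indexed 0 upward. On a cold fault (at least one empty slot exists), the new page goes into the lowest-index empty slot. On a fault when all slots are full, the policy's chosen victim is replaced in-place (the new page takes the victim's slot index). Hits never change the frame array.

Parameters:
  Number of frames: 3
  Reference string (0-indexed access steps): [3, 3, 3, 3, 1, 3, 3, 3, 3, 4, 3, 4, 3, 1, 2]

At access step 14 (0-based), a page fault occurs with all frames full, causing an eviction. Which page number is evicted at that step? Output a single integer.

Step 0: ref 3 -> FAULT, frames=[3,-,-]
Step 1: ref 3 -> HIT, frames=[3,-,-]
Step 2: ref 3 -> HIT, frames=[3,-,-]
Step 3: ref 3 -> HIT, frames=[3,-,-]
Step 4: ref 1 -> FAULT, frames=[3,1,-]
Step 5: ref 3 -> HIT, frames=[3,1,-]
Step 6: ref 3 -> HIT, frames=[3,1,-]
Step 7: ref 3 -> HIT, frames=[3,1,-]
Step 8: ref 3 -> HIT, frames=[3,1,-]
Step 9: ref 4 -> FAULT, frames=[3,1,4]
Step 10: ref 3 -> HIT, frames=[3,1,4]
Step 11: ref 4 -> HIT, frames=[3,1,4]
Step 12: ref 3 -> HIT, frames=[3,1,4]
Step 13: ref 1 -> HIT, frames=[3,1,4]
Step 14: ref 2 -> FAULT, evict 3, frames=[2,1,4]
At step 14: evicted page 3

Answer: 3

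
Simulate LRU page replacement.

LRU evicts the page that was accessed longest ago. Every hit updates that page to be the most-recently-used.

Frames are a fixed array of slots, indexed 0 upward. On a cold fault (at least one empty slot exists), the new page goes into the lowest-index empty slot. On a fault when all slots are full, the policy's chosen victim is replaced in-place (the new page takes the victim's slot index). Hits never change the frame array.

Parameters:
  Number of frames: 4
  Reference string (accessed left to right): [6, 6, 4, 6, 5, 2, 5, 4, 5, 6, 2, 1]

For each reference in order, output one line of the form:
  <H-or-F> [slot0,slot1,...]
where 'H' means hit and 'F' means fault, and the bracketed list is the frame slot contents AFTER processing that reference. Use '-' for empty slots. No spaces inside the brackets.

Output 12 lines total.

F [6,-,-,-]
H [6,-,-,-]
F [6,4,-,-]
H [6,4,-,-]
F [6,4,5,-]
F [6,4,5,2]
H [6,4,5,2]
H [6,4,5,2]
H [6,4,5,2]
H [6,4,5,2]
H [6,4,5,2]
F [6,1,5,2]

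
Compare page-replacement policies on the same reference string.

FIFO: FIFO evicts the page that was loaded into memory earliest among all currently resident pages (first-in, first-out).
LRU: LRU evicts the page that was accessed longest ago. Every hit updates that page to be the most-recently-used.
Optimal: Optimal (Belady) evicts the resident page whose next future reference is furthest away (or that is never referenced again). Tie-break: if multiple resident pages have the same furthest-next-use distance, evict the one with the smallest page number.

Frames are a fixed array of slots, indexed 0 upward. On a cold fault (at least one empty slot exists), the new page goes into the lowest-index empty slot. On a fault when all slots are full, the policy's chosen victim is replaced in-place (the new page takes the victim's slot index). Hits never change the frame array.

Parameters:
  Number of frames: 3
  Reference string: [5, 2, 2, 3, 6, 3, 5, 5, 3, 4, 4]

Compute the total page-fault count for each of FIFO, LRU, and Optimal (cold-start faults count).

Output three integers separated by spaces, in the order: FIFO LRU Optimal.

Answer: 6 6 5

Derivation:
--- FIFO ---
  step 0: ref 5 -> FAULT, frames=[5,-,-] (faults so far: 1)
  step 1: ref 2 -> FAULT, frames=[5,2,-] (faults so far: 2)
  step 2: ref 2 -> HIT, frames=[5,2,-] (faults so far: 2)
  step 3: ref 3 -> FAULT, frames=[5,2,3] (faults so far: 3)
  step 4: ref 6 -> FAULT, evict 5, frames=[6,2,3] (faults so far: 4)
  step 5: ref 3 -> HIT, frames=[6,2,3] (faults so far: 4)
  step 6: ref 5 -> FAULT, evict 2, frames=[6,5,3] (faults so far: 5)
  step 7: ref 5 -> HIT, frames=[6,5,3] (faults so far: 5)
  step 8: ref 3 -> HIT, frames=[6,5,3] (faults so far: 5)
  step 9: ref 4 -> FAULT, evict 3, frames=[6,5,4] (faults so far: 6)
  step 10: ref 4 -> HIT, frames=[6,5,4] (faults so far: 6)
  FIFO total faults: 6
--- LRU ---
  step 0: ref 5 -> FAULT, frames=[5,-,-] (faults so far: 1)
  step 1: ref 2 -> FAULT, frames=[5,2,-] (faults so far: 2)
  step 2: ref 2 -> HIT, frames=[5,2,-] (faults so far: 2)
  step 3: ref 3 -> FAULT, frames=[5,2,3] (faults so far: 3)
  step 4: ref 6 -> FAULT, evict 5, frames=[6,2,3] (faults so far: 4)
  step 5: ref 3 -> HIT, frames=[6,2,3] (faults so far: 4)
  step 6: ref 5 -> FAULT, evict 2, frames=[6,5,3] (faults so far: 5)
  step 7: ref 5 -> HIT, frames=[6,5,3] (faults so far: 5)
  step 8: ref 3 -> HIT, frames=[6,5,3] (faults so far: 5)
  step 9: ref 4 -> FAULT, evict 6, frames=[4,5,3] (faults so far: 6)
  step 10: ref 4 -> HIT, frames=[4,5,3] (faults so far: 6)
  LRU total faults: 6
--- Optimal ---
  step 0: ref 5 -> FAULT, frames=[5,-,-] (faults so far: 1)
  step 1: ref 2 -> FAULT, frames=[5,2,-] (faults so far: 2)
  step 2: ref 2 -> HIT, frames=[5,2,-] (faults so far: 2)
  step 3: ref 3 -> FAULT, frames=[5,2,3] (faults so far: 3)
  step 4: ref 6 -> FAULT, evict 2, frames=[5,6,3] (faults so far: 4)
  step 5: ref 3 -> HIT, frames=[5,6,3] (faults so far: 4)
  step 6: ref 5 -> HIT, frames=[5,6,3] (faults so far: 4)
  step 7: ref 5 -> HIT, frames=[5,6,3] (faults so far: 4)
  step 8: ref 3 -> HIT, frames=[5,6,3] (faults so far: 4)
  step 9: ref 4 -> FAULT, evict 3, frames=[5,6,4] (faults so far: 5)
  step 10: ref 4 -> HIT, frames=[5,6,4] (faults so far: 5)
  Optimal total faults: 5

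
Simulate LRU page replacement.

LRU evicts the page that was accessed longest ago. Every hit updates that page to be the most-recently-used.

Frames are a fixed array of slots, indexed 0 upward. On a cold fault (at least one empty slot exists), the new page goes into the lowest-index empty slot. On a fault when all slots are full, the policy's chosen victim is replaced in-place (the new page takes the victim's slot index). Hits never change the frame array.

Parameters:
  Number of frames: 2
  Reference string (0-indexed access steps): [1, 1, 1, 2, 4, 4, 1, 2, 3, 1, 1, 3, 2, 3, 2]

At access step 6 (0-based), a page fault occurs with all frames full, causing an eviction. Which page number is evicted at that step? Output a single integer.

Answer: 2

Derivation:
Step 0: ref 1 -> FAULT, frames=[1,-]
Step 1: ref 1 -> HIT, frames=[1,-]
Step 2: ref 1 -> HIT, frames=[1,-]
Step 3: ref 2 -> FAULT, frames=[1,2]
Step 4: ref 4 -> FAULT, evict 1, frames=[4,2]
Step 5: ref 4 -> HIT, frames=[4,2]
Step 6: ref 1 -> FAULT, evict 2, frames=[4,1]
At step 6: evicted page 2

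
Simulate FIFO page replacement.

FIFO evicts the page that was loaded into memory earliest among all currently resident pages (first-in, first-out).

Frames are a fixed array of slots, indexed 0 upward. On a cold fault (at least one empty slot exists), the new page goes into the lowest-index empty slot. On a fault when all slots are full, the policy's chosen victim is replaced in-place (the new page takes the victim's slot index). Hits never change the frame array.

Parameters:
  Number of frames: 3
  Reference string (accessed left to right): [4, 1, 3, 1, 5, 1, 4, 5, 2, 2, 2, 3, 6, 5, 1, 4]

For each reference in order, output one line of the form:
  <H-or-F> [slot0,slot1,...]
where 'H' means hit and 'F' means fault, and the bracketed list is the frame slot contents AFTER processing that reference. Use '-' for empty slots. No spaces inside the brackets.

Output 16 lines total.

F [4,-,-]
F [4,1,-]
F [4,1,3]
H [4,1,3]
F [5,1,3]
H [5,1,3]
F [5,4,3]
H [5,4,3]
F [5,4,2]
H [5,4,2]
H [5,4,2]
F [3,4,2]
F [3,6,2]
F [3,6,5]
F [1,6,5]
F [1,4,5]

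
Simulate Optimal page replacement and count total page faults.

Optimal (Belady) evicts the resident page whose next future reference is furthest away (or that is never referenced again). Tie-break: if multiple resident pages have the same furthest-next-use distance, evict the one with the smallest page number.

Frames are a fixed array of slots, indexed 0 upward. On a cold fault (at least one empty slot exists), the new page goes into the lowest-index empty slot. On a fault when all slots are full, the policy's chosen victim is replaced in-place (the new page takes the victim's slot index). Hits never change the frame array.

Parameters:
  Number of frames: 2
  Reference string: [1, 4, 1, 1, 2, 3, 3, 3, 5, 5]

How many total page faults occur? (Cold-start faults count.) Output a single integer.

Answer: 5

Derivation:
Step 0: ref 1 → FAULT, frames=[1,-]
Step 1: ref 4 → FAULT, frames=[1,4]
Step 2: ref 1 → HIT, frames=[1,4]
Step 3: ref 1 → HIT, frames=[1,4]
Step 4: ref 2 → FAULT (evict 1), frames=[2,4]
Step 5: ref 3 → FAULT (evict 2), frames=[3,4]
Step 6: ref 3 → HIT, frames=[3,4]
Step 7: ref 3 → HIT, frames=[3,4]
Step 8: ref 5 → FAULT (evict 3), frames=[5,4]
Step 9: ref 5 → HIT, frames=[5,4]
Total faults: 5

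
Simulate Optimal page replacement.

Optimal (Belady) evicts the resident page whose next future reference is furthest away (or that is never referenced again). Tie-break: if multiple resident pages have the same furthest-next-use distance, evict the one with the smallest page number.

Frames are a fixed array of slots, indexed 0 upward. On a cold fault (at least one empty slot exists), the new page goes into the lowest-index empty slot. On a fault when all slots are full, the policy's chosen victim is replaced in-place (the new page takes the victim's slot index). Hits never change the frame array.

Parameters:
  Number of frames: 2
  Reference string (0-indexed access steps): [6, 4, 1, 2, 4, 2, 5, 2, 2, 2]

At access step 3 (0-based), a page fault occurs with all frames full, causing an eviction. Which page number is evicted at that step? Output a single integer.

Answer: 1

Derivation:
Step 0: ref 6 -> FAULT, frames=[6,-]
Step 1: ref 4 -> FAULT, frames=[6,4]
Step 2: ref 1 -> FAULT, evict 6, frames=[1,4]
Step 3: ref 2 -> FAULT, evict 1, frames=[2,4]
At step 3: evicted page 1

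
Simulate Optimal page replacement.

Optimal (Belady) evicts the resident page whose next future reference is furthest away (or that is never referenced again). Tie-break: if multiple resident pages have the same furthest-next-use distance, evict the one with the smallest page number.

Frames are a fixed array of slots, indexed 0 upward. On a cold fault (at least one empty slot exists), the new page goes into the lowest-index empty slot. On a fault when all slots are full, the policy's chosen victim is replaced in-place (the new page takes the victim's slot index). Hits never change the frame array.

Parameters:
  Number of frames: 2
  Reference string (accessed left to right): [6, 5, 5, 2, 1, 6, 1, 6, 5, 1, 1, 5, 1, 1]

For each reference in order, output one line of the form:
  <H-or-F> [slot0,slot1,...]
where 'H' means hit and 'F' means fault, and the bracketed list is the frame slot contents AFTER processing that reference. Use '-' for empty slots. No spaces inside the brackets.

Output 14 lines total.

F [6,-]
F [6,5]
H [6,5]
F [6,2]
F [6,1]
H [6,1]
H [6,1]
H [6,1]
F [5,1]
H [5,1]
H [5,1]
H [5,1]
H [5,1]
H [5,1]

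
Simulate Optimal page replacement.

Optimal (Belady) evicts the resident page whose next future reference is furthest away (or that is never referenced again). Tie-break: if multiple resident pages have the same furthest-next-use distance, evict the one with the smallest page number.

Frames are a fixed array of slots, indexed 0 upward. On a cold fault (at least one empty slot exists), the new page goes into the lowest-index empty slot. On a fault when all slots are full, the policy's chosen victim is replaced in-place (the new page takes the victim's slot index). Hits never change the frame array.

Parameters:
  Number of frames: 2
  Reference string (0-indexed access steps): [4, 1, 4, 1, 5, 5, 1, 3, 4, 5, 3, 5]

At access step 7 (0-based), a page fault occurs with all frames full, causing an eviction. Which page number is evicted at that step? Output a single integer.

Step 0: ref 4 -> FAULT, frames=[4,-]
Step 1: ref 1 -> FAULT, frames=[4,1]
Step 2: ref 4 -> HIT, frames=[4,1]
Step 3: ref 1 -> HIT, frames=[4,1]
Step 4: ref 5 -> FAULT, evict 4, frames=[5,1]
Step 5: ref 5 -> HIT, frames=[5,1]
Step 6: ref 1 -> HIT, frames=[5,1]
Step 7: ref 3 -> FAULT, evict 1, frames=[5,3]
At step 7: evicted page 1

Answer: 1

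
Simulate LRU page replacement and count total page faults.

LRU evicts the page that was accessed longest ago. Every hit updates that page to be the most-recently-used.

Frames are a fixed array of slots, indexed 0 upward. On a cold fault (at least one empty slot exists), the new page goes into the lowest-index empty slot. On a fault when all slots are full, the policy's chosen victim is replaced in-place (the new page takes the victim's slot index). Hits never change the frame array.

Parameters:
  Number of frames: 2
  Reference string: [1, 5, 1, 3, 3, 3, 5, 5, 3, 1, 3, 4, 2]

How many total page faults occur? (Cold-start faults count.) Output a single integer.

Step 0: ref 1 → FAULT, frames=[1,-]
Step 1: ref 5 → FAULT, frames=[1,5]
Step 2: ref 1 → HIT, frames=[1,5]
Step 3: ref 3 → FAULT (evict 5), frames=[1,3]
Step 4: ref 3 → HIT, frames=[1,3]
Step 5: ref 3 → HIT, frames=[1,3]
Step 6: ref 5 → FAULT (evict 1), frames=[5,3]
Step 7: ref 5 → HIT, frames=[5,3]
Step 8: ref 3 → HIT, frames=[5,3]
Step 9: ref 1 → FAULT (evict 5), frames=[1,3]
Step 10: ref 3 → HIT, frames=[1,3]
Step 11: ref 4 → FAULT (evict 1), frames=[4,3]
Step 12: ref 2 → FAULT (evict 3), frames=[4,2]
Total faults: 7

Answer: 7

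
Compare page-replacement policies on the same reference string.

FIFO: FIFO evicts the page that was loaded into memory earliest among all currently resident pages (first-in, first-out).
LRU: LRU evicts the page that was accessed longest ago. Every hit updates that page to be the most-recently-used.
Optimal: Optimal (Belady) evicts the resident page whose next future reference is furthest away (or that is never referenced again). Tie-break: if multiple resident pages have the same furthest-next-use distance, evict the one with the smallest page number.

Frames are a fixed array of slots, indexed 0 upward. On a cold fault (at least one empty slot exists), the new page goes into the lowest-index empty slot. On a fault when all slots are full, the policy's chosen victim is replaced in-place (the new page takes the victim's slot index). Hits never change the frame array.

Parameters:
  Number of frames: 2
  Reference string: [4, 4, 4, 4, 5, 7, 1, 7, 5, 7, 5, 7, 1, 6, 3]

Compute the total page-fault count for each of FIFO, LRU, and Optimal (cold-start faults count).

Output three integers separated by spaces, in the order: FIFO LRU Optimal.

--- FIFO ---
  step 0: ref 4 -> FAULT, frames=[4,-] (faults so far: 1)
  step 1: ref 4 -> HIT, frames=[4,-] (faults so far: 1)
  step 2: ref 4 -> HIT, frames=[4,-] (faults so far: 1)
  step 3: ref 4 -> HIT, frames=[4,-] (faults so far: 1)
  step 4: ref 5 -> FAULT, frames=[4,5] (faults so far: 2)
  step 5: ref 7 -> FAULT, evict 4, frames=[7,5] (faults so far: 3)
  step 6: ref 1 -> FAULT, evict 5, frames=[7,1] (faults so far: 4)
  step 7: ref 7 -> HIT, frames=[7,1] (faults so far: 4)
  step 8: ref 5 -> FAULT, evict 7, frames=[5,1] (faults so far: 5)
  step 9: ref 7 -> FAULT, evict 1, frames=[5,7] (faults so far: 6)
  step 10: ref 5 -> HIT, frames=[5,7] (faults so far: 6)
  step 11: ref 7 -> HIT, frames=[5,7] (faults so far: 6)
  step 12: ref 1 -> FAULT, evict 5, frames=[1,7] (faults so far: 7)
  step 13: ref 6 -> FAULT, evict 7, frames=[1,6] (faults so far: 8)
  step 14: ref 3 -> FAULT, evict 1, frames=[3,6] (faults so far: 9)
  FIFO total faults: 9
--- LRU ---
  step 0: ref 4 -> FAULT, frames=[4,-] (faults so far: 1)
  step 1: ref 4 -> HIT, frames=[4,-] (faults so far: 1)
  step 2: ref 4 -> HIT, frames=[4,-] (faults so far: 1)
  step 3: ref 4 -> HIT, frames=[4,-] (faults so far: 1)
  step 4: ref 5 -> FAULT, frames=[4,5] (faults so far: 2)
  step 5: ref 7 -> FAULT, evict 4, frames=[7,5] (faults so far: 3)
  step 6: ref 1 -> FAULT, evict 5, frames=[7,1] (faults so far: 4)
  step 7: ref 7 -> HIT, frames=[7,1] (faults so far: 4)
  step 8: ref 5 -> FAULT, evict 1, frames=[7,5] (faults so far: 5)
  step 9: ref 7 -> HIT, frames=[7,5] (faults so far: 5)
  step 10: ref 5 -> HIT, frames=[7,5] (faults so far: 5)
  step 11: ref 7 -> HIT, frames=[7,5] (faults so far: 5)
  step 12: ref 1 -> FAULT, evict 5, frames=[7,1] (faults so far: 6)
  step 13: ref 6 -> FAULT, evict 7, frames=[6,1] (faults so far: 7)
  step 14: ref 3 -> FAULT, evict 1, frames=[6,3] (faults so far: 8)
  LRU total faults: 8
--- Optimal ---
  step 0: ref 4 -> FAULT, frames=[4,-] (faults so far: 1)
  step 1: ref 4 -> HIT, frames=[4,-] (faults so far: 1)
  step 2: ref 4 -> HIT, frames=[4,-] (faults so far: 1)
  step 3: ref 4 -> HIT, frames=[4,-] (faults so far: 1)
  step 4: ref 5 -> FAULT, frames=[4,5] (faults so far: 2)
  step 5: ref 7 -> FAULT, evict 4, frames=[7,5] (faults so far: 3)
  step 6: ref 1 -> FAULT, evict 5, frames=[7,1] (faults so far: 4)
  step 7: ref 7 -> HIT, frames=[7,1] (faults so far: 4)
  step 8: ref 5 -> FAULT, evict 1, frames=[7,5] (faults so far: 5)
  step 9: ref 7 -> HIT, frames=[7,5] (faults so far: 5)
  step 10: ref 5 -> HIT, frames=[7,5] (faults so far: 5)
  step 11: ref 7 -> HIT, frames=[7,5] (faults so far: 5)
  step 12: ref 1 -> FAULT, evict 5, frames=[7,1] (faults so far: 6)
  step 13: ref 6 -> FAULT, evict 1, frames=[7,6] (faults so far: 7)
  step 14: ref 3 -> FAULT, evict 6, frames=[7,3] (faults so far: 8)
  Optimal total faults: 8

Answer: 9 8 8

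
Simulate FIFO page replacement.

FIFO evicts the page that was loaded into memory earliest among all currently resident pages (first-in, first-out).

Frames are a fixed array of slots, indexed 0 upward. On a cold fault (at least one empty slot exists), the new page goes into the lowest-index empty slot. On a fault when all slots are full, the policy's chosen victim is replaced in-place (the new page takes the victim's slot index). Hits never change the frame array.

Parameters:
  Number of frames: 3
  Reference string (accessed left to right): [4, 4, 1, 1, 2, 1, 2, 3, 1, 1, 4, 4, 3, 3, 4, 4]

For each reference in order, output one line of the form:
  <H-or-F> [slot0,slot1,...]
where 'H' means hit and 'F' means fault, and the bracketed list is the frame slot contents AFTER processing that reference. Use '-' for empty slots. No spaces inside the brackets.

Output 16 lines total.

F [4,-,-]
H [4,-,-]
F [4,1,-]
H [4,1,-]
F [4,1,2]
H [4,1,2]
H [4,1,2]
F [3,1,2]
H [3,1,2]
H [3,1,2]
F [3,4,2]
H [3,4,2]
H [3,4,2]
H [3,4,2]
H [3,4,2]
H [3,4,2]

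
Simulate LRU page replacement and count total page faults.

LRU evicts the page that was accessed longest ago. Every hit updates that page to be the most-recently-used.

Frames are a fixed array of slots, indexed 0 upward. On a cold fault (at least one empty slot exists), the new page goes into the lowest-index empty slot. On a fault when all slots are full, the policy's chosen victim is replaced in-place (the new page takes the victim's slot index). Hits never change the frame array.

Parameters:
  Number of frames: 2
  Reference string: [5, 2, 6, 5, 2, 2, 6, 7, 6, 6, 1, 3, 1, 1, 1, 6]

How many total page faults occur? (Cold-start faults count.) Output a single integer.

Step 0: ref 5 → FAULT, frames=[5,-]
Step 1: ref 2 → FAULT, frames=[5,2]
Step 2: ref 6 → FAULT (evict 5), frames=[6,2]
Step 3: ref 5 → FAULT (evict 2), frames=[6,5]
Step 4: ref 2 → FAULT (evict 6), frames=[2,5]
Step 5: ref 2 → HIT, frames=[2,5]
Step 6: ref 6 → FAULT (evict 5), frames=[2,6]
Step 7: ref 7 → FAULT (evict 2), frames=[7,6]
Step 8: ref 6 → HIT, frames=[7,6]
Step 9: ref 6 → HIT, frames=[7,6]
Step 10: ref 1 → FAULT (evict 7), frames=[1,6]
Step 11: ref 3 → FAULT (evict 6), frames=[1,3]
Step 12: ref 1 → HIT, frames=[1,3]
Step 13: ref 1 → HIT, frames=[1,3]
Step 14: ref 1 → HIT, frames=[1,3]
Step 15: ref 6 → FAULT (evict 3), frames=[1,6]
Total faults: 10

Answer: 10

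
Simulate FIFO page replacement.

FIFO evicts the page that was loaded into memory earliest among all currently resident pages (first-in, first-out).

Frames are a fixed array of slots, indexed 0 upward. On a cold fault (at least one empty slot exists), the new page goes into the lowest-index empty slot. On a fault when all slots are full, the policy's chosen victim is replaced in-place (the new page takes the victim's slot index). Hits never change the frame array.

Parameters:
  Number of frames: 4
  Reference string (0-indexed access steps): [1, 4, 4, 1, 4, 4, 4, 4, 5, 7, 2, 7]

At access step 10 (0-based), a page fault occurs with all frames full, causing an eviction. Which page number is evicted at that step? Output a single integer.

Step 0: ref 1 -> FAULT, frames=[1,-,-,-]
Step 1: ref 4 -> FAULT, frames=[1,4,-,-]
Step 2: ref 4 -> HIT, frames=[1,4,-,-]
Step 3: ref 1 -> HIT, frames=[1,4,-,-]
Step 4: ref 4 -> HIT, frames=[1,4,-,-]
Step 5: ref 4 -> HIT, frames=[1,4,-,-]
Step 6: ref 4 -> HIT, frames=[1,4,-,-]
Step 7: ref 4 -> HIT, frames=[1,4,-,-]
Step 8: ref 5 -> FAULT, frames=[1,4,5,-]
Step 9: ref 7 -> FAULT, frames=[1,4,5,7]
Step 10: ref 2 -> FAULT, evict 1, frames=[2,4,5,7]
At step 10: evicted page 1

Answer: 1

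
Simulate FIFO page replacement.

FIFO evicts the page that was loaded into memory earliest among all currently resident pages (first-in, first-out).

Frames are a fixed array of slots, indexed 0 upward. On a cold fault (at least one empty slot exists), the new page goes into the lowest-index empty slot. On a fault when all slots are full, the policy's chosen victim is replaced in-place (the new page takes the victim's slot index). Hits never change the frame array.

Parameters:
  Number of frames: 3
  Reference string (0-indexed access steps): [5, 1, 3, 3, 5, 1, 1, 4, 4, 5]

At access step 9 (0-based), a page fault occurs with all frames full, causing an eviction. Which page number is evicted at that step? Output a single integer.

Answer: 1

Derivation:
Step 0: ref 5 -> FAULT, frames=[5,-,-]
Step 1: ref 1 -> FAULT, frames=[5,1,-]
Step 2: ref 3 -> FAULT, frames=[5,1,3]
Step 3: ref 3 -> HIT, frames=[5,1,3]
Step 4: ref 5 -> HIT, frames=[5,1,3]
Step 5: ref 1 -> HIT, frames=[5,1,3]
Step 6: ref 1 -> HIT, frames=[5,1,3]
Step 7: ref 4 -> FAULT, evict 5, frames=[4,1,3]
Step 8: ref 4 -> HIT, frames=[4,1,3]
Step 9: ref 5 -> FAULT, evict 1, frames=[4,5,3]
At step 9: evicted page 1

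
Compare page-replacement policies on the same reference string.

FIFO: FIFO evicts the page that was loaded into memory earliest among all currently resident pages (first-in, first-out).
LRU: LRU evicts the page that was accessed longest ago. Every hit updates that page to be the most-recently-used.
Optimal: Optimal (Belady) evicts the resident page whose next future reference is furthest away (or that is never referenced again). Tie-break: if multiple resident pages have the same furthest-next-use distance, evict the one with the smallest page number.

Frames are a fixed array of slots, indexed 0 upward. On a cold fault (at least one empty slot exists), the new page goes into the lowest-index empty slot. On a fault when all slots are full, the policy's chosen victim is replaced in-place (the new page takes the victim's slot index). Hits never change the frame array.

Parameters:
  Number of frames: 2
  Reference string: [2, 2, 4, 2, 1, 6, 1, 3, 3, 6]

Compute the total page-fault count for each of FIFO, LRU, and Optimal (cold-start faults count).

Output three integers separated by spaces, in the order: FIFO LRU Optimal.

Answer: 5 6 5

Derivation:
--- FIFO ---
  step 0: ref 2 -> FAULT, frames=[2,-] (faults so far: 1)
  step 1: ref 2 -> HIT, frames=[2,-] (faults so far: 1)
  step 2: ref 4 -> FAULT, frames=[2,4] (faults so far: 2)
  step 3: ref 2 -> HIT, frames=[2,4] (faults so far: 2)
  step 4: ref 1 -> FAULT, evict 2, frames=[1,4] (faults so far: 3)
  step 5: ref 6 -> FAULT, evict 4, frames=[1,6] (faults so far: 4)
  step 6: ref 1 -> HIT, frames=[1,6] (faults so far: 4)
  step 7: ref 3 -> FAULT, evict 1, frames=[3,6] (faults so far: 5)
  step 8: ref 3 -> HIT, frames=[3,6] (faults so far: 5)
  step 9: ref 6 -> HIT, frames=[3,6] (faults so far: 5)
  FIFO total faults: 5
--- LRU ---
  step 0: ref 2 -> FAULT, frames=[2,-] (faults so far: 1)
  step 1: ref 2 -> HIT, frames=[2,-] (faults so far: 1)
  step 2: ref 4 -> FAULT, frames=[2,4] (faults so far: 2)
  step 3: ref 2 -> HIT, frames=[2,4] (faults so far: 2)
  step 4: ref 1 -> FAULT, evict 4, frames=[2,1] (faults so far: 3)
  step 5: ref 6 -> FAULT, evict 2, frames=[6,1] (faults so far: 4)
  step 6: ref 1 -> HIT, frames=[6,1] (faults so far: 4)
  step 7: ref 3 -> FAULT, evict 6, frames=[3,1] (faults so far: 5)
  step 8: ref 3 -> HIT, frames=[3,1] (faults so far: 5)
  step 9: ref 6 -> FAULT, evict 1, frames=[3,6] (faults so far: 6)
  LRU total faults: 6
--- Optimal ---
  step 0: ref 2 -> FAULT, frames=[2,-] (faults so far: 1)
  step 1: ref 2 -> HIT, frames=[2,-] (faults so far: 1)
  step 2: ref 4 -> FAULT, frames=[2,4] (faults so far: 2)
  step 3: ref 2 -> HIT, frames=[2,4] (faults so far: 2)
  step 4: ref 1 -> FAULT, evict 2, frames=[1,4] (faults so far: 3)
  step 5: ref 6 -> FAULT, evict 4, frames=[1,6] (faults so far: 4)
  step 6: ref 1 -> HIT, frames=[1,6] (faults so far: 4)
  step 7: ref 3 -> FAULT, evict 1, frames=[3,6] (faults so far: 5)
  step 8: ref 3 -> HIT, frames=[3,6] (faults so far: 5)
  step 9: ref 6 -> HIT, frames=[3,6] (faults so far: 5)
  Optimal total faults: 5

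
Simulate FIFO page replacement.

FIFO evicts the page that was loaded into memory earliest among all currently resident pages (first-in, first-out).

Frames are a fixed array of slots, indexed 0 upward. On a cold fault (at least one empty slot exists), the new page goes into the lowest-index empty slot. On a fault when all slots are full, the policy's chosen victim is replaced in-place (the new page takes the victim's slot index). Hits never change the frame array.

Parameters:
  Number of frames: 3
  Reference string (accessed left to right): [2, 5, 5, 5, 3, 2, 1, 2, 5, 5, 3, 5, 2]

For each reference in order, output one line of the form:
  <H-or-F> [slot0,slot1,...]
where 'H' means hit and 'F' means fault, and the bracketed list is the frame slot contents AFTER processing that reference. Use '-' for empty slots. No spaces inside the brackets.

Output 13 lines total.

F [2,-,-]
F [2,5,-]
H [2,5,-]
H [2,5,-]
F [2,5,3]
H [2,5,3]
F [1,5,3]
F [1,2,3]
F [1,2,5]
H [1,2,5]
F [3,2,5]
H [3,2,5]
H [3,2,5]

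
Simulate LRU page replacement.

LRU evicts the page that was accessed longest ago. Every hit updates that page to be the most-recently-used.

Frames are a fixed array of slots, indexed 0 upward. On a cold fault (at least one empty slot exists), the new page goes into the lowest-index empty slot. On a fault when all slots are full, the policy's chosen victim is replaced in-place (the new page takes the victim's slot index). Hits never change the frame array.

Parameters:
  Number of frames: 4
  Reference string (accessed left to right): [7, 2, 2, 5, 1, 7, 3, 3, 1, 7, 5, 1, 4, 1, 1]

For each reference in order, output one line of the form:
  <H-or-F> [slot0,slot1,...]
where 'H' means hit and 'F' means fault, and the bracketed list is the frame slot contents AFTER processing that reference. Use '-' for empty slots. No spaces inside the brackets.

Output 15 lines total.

F [7,-,-,-]
F [7,2,-,-]
H [7,2,-,-]
F [7,2,5,-]
F [7,2,5,1]
H [7,2,5,1]
F [7,3,5,1]
H [7,3,5,1]
H [7,3,5,1]
H [7,3,5,1]
H [7,3,5,1]
H [7,3,5,1]
F [7,4,5,1]
H [7,4,5,1]
H [7,4,5,1]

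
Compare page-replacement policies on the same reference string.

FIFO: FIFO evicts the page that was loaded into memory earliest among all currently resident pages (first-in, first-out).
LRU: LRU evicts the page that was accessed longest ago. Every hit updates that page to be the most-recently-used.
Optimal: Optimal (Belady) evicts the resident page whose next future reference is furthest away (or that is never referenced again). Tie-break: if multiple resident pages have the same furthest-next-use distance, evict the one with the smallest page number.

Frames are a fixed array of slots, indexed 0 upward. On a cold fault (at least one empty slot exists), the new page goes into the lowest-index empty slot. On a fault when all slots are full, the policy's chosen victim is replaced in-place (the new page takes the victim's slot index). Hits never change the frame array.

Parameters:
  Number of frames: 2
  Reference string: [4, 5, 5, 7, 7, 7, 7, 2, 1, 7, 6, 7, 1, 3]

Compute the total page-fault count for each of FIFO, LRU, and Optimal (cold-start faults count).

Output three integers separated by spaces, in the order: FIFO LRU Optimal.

Answer: 9 9 8

Derivation:
--- FIFO ---
  step 0: ref 4 -> FAULT, frames=[4,-] (faults so far: 1)
  step 1: ref 5 -> FAULT, frames=[4,5] (faults so far: 2)
  step 2: ref 5 -> HIT, frames=[4,5] (faults so far: 2)
  step 3: ref 7 -> FAULT, evict 4, frames=[7,5] (faults so far: 3)
  step 4: ref 7 -> HIT, frames=[7,5] (faults so far: 3)
  step 5: ref 7 -> HIT, frames=[7,5] (faults so far: 3)
  step 6: ref 7 -> HIT, frames=[7,5] (faults so far: 3)
  step 7: ref 2 -> FAULT, evict 5, frames=[7,2] (faults so far: 4)
  step 8: ref 1 -> FAULT, evict 7, frames=[1,2] (faults so far: 5)
  step 9: ref 7 -> FAULT, evict 2, frames=[1,7] (faults so far: 6)
  step 10: ref 6 -> FAULT, evict 1, frames=[6,7] (faults so far: 7)
  step 11: ref 7 -> HIT, frames=[6,7] (faults so far: 7)
  step 12: ref 1 -> FAULT, evict 7, frames=[6,1] (faults so far: 8)
  step 13: ref 3 -> FAULT, evict 6, frames=[3,1] (faults so far: 9)
  FIFO total faults: 9
--- LRU ---
  step 0: ref 4 -> FAULT, frames=[4,-] (faults so far: 1)
  step 1: ref 5 -> FAULT, frames=[4,5] (faults so far: 2)
  step 2: ref 5 -> HIT, frames=[4,5] (faults so far: 2)
  step 3: ref 7 -> FAULT, evict 4, frames=[7,5] (faults so far: 3)
  step 4: ref 7 -> HIT, frames=[7,5] (faults so far: 3)
  step 5: ref 7 -> HIT, frames=[7,5] (faults so far: 3)
  step 6: ref 7 -> HIT, frames=[7,5] (faults so far: 3)
  step 7: ref 2 -> FAULT, evict 5, frames=[7,2] (faults so far: 4)
  step 8: ref 1 -> FAULT, evict 7, frames=[1,2] (faults so far: 5)
  step 9: ref 7 -> FAULT, evict 2, frames=[1,7] (faults so far: 6)
  step 10: ref 6 -> FAULT, evict 1, frames=[6,7] (faults so far: 7)
  step 11: ref 7 -> HIT, frames=[6,7] (faults so far: 7)
  step 12: ref 1 -> FAULT, evict 6, frames=[1,7] (faults so far: 8)
  step 13: ref 3 -> FAULT, evict 7, frames=[1,3] (faults so far: 9)
  LRU total faults: 9
--- Optimal ---
  step 0: ref 4 -> FAULT, frames=[4,-] (faults so far: 1)
  step 1: ref 5 -> FAULT, frames=[4,5] (faults so far: 2)
  step 2: ref 5 -> HIT, frames=[4,5] (faults so far: 2)
  step 3: ref 7 -> FAULT, evict 4, frames=[7,5] (faults so far: 3)
  step 4: ref 7 -> HIT, frames=[7,5] (faults so far: 3)
  step 5: ref 7 -> HIT, frames=[7,5] (faults so far: 3)
  step 6: ref 7 -> HIT, frames=[7,5] (faults so far: 3)
  step 7: ref 2 -> FAULT, evict 5, frames=[7,2] (faults so far: 4)
  step 8: ref 1 -> FAULT, evict 2, frames=[7,1] (faults so far: 5)
  step 9: ref 7 -> HIT, frames=[7,1] (faults so far: 5)
  step 10: ref 6 -> FAULT, evict 1, frames=[7,6] (faults so far: 6)
  step 11: ref 7 -> HIT, frames=[7,6] (faults so far: 6)
  step 12: ref 1 -> FAULT, evict 6, frames=[7,1] (faults so far: 7)
  step 13: ref 3 -> FAULT, evict 1, frames=[7,3] (faults so far: 8)
  Optimal total faults: 8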